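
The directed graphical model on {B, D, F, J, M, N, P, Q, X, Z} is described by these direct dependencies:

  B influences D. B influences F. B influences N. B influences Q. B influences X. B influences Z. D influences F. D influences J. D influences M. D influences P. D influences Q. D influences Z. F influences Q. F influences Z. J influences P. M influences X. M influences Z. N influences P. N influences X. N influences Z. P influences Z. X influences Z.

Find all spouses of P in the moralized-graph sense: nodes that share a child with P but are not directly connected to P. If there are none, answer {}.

Children of P: Z.
  parents(Z) \ {P} = {B, D, F, M, N, X}.
Excluding nodes already adjacent to P (D, J, N, Z), the co-parent-only contribution is {B, F, M, X}.

{B, F, M, X}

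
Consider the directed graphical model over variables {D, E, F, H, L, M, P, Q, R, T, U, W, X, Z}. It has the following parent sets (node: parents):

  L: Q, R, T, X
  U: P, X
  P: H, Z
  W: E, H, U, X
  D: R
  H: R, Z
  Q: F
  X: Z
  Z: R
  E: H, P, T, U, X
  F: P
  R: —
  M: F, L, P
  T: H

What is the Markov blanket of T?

The Markov blanket of a node is its parents, its children, and the other parents of its children.
Parents of T: H.
T's children: E, L.
Other parents of T's children:
  L: Q, R, X
  E: H, P, U, X
So the Markov blanket of T is {E, H, L, P, Q, R, U, X}.

{E, H, L, P, Q, R, U, X}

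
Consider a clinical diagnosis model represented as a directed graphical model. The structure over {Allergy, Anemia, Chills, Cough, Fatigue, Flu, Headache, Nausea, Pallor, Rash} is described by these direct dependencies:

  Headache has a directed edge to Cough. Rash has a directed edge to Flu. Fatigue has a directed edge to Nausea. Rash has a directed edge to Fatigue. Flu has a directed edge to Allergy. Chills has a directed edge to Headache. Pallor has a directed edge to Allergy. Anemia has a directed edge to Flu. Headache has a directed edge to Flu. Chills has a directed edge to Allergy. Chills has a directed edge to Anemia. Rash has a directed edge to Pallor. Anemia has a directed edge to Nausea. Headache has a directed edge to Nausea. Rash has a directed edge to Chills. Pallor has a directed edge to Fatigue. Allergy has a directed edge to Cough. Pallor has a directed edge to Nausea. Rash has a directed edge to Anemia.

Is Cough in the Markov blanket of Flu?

Flu has parents Anemia, Headache, Rash.
Ch(Flu) = {Allergy}.
Co-parents of Flu (other parents of its children):
  Allergy: Chills, Pallor
MB(Flu) = {Allergy, Anemia, Chills, Headache, Pallor, Rash}; Cough is not in this set.

No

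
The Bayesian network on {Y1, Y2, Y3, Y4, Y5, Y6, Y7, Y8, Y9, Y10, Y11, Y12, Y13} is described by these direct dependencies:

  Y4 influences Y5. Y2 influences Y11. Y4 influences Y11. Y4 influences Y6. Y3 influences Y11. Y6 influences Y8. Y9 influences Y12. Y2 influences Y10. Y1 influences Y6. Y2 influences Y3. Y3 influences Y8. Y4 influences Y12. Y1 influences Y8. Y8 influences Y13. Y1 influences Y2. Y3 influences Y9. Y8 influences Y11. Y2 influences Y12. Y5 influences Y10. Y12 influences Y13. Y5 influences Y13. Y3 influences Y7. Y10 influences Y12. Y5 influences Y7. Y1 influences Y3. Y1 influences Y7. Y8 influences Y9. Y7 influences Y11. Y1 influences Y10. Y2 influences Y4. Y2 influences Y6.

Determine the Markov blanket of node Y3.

Y3 has parents Y1, Y2.
Y3 has children Y7, Y8, Y9, Y11.
Co-parents of Y3 (other parents of its children):
  Y7: Y1, Y5
  Y8: Y1, Y6
  Y9: Y8
  Y11: Y2, Y4, Y7, Y8
So the Markov blanket of Y3 is {Y1, Y2, Y4, Y5, Y6, Y7, Y8, Y9, Y11}.

{Y1, Y2, Y4, Y5, Y6, Y7, Y8, Y9, Y11}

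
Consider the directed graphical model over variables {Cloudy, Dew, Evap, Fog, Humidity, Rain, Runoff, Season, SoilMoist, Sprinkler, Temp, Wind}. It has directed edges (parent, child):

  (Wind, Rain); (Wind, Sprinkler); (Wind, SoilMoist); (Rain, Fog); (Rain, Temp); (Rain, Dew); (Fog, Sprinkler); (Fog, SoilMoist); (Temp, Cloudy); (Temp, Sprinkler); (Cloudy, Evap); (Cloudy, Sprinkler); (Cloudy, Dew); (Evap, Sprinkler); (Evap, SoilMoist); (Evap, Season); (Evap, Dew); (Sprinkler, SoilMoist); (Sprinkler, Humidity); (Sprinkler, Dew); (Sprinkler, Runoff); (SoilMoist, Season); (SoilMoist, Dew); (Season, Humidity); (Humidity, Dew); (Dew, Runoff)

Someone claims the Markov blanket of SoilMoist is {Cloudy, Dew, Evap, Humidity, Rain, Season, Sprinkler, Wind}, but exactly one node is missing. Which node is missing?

Ch(SoilMoist) = {Dew, Season}.
Parents of SoilMoist: Evap, Fog, Sprinkler, Wind.
Other parents of SoilMoist's children:
  Season: Evap
  Dew: Cloudy, Evap, Humidity, Rain, Sprinkler
MB(SoilMoist) = {Cloudy, Dew, Evap, Fog, Humidity, Rain, Season, Sprinkler, Wind}.
Comparing with the claimed set, Fog is missing.

Fog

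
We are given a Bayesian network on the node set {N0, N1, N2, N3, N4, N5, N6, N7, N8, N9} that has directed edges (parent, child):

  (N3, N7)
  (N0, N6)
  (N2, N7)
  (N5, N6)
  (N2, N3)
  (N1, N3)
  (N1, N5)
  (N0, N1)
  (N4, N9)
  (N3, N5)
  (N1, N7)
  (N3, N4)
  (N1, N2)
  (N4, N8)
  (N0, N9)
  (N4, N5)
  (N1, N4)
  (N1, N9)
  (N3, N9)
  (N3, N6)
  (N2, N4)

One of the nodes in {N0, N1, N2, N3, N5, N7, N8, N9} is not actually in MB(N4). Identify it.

A node's Markov blanket = Pa ∪ Ch ∪ (parents of Ch other than the node itself).
Pa(N4) = {N1, N2, N3}.
N4's children: N5, N8, N9.
Parents of each child, excluding N4:
  N5: N1, N3
  N8: —
  N9: N0, N1, N3
MB(N4) = {N0, N1, N2, N3, N5, N8, N9}.
N7 is neither a parent, child, nor co-parent of N4, so it does not belong.

N7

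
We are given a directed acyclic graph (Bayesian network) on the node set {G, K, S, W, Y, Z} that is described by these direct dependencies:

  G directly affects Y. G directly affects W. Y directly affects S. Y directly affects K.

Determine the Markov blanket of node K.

{Y}

K has no children.
Parents of K: Y.
With no children, K has no spouses; the co-parent set is empty.
Taking the union gives {Y}.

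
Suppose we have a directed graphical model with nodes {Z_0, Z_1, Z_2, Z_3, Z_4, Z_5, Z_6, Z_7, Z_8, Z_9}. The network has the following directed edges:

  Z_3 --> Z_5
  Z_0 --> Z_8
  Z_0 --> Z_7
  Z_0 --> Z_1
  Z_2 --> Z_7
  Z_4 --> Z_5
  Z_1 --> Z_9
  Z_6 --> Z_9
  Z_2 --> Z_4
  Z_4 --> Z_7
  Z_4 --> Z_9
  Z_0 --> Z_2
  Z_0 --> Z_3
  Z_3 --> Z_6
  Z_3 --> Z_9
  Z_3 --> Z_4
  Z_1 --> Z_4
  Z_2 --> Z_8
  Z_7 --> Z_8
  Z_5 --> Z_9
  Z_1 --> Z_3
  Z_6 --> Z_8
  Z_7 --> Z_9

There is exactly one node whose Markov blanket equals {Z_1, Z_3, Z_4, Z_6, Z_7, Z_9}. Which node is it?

The target node must have every member of {Z_1, Z_3, Z_4, Z_6, Z_7, Z_9} as a parent, child, or co-parent, and no others.
Parents of Z_5: Z_3, Z_4; children: Z_9; co-parents: Z_1, Z_3, Z_4, Z_6, Z_7.
These exactly cover the given set, so the node is Z_5.

Z_5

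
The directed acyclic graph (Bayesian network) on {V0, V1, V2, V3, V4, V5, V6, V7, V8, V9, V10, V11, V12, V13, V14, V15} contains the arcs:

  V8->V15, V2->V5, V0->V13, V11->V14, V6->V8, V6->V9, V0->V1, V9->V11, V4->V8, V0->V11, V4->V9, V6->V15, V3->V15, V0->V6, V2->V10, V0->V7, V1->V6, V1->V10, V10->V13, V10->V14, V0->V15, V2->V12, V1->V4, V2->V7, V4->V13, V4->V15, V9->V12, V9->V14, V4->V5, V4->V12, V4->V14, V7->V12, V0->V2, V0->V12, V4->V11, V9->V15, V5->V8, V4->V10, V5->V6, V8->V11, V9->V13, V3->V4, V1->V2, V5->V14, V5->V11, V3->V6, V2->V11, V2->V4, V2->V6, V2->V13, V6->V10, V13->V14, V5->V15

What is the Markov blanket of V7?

{V0, V2, V4, V9, V12}

Recall MB(v) = parents ∪ children ∪ spouses, where spouses are the other parents of v's children.
V7 has parents V0, V2.
Children of V7: V12.
Co-parents of V7 (other parents of its children):
  V12: V0, V2, V4, V9
MB(V7) = {V0, V2, V4, V9, V12}.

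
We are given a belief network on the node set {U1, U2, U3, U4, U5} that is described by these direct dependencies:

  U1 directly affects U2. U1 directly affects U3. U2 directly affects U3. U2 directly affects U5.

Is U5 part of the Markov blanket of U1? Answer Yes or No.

By definition, MB(U1) is built from U1's parents, U1's children, and the co-parents of U1.
Pa(U1) = {}.
Children of U1: U2, U3.
For each child, the remaining parents (spouses of U1):
  U2: no additional parents.
  U3 also has parent U2.
MB(U1) = {U2, U3}; U5 is not in this set.

No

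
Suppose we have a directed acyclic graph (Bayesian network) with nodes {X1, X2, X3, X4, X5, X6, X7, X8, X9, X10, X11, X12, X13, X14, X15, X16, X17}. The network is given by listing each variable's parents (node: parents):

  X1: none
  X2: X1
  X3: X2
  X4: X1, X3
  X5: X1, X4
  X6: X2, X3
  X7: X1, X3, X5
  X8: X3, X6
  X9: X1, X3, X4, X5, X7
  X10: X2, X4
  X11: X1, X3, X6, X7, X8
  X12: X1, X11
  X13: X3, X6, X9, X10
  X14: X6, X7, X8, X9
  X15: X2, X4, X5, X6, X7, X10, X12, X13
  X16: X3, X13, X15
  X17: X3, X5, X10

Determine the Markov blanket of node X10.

Recall MB(v) = parents ∪ children ∪ spouses, where spouses are the other parents of v's children.
X10 has parents X2, X4.
X10 has children X13, X15, X17.
Parents of each child, excluding X10:
  parents(X13) \ {X10} = {X3, X6, X9}.
  parents(X15) \ {X10} = {X2, X4, X5, X6, X7, X12, X13}.
  parents(X17) \ {X10} = {X3, X5}.
Union: {X2, X4} ∪ {X13, X15, X17} ∪ {X2, X3, X4, X5, X6, X7, X9, X12, X13} = {X2, X3, X4, X5, X6, X7, X9, X12, X13, X15, X17}.

{X2, X3, X4, X5, X6, X7, X9, X12, X13, X15, X17}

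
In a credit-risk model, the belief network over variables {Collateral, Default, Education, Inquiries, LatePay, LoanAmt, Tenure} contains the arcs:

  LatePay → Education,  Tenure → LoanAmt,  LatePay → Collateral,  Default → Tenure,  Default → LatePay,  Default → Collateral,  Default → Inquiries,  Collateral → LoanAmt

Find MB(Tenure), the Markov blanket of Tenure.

{Collateral, Default, LoanAmt}

The Markov blanket of a node is its parents, its children, and the other parents of its children.
Tenure has parent Default.
Ch(Tenure) = {LoanAmt}.
Co-parents of Tenure (other parents of its children):
  LoanAmt also has parent Collateral.
Taking the union gives {Collateral, Default, LoanAmt}.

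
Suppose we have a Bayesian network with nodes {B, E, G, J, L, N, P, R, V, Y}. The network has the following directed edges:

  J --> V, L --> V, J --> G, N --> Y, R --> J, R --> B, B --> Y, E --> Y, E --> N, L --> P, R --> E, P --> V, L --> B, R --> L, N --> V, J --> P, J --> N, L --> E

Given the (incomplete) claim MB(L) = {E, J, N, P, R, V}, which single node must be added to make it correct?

B

Recall MB(v) = parents ∪ children ∪ spouses, where spouses are the other parents of v's children.
L has children B, E, P, V.
Pa(L) = {R}.
Other parents of L's children:
  P also has parent J.
  parents(E) \ {L} = {R}.
  V's other parents are J, N, P.
  parents(B) \ {L} = {R}.
MB(L) = {B, E, J, N, P, R, V}.
Comparing with the claimed set, B is missing.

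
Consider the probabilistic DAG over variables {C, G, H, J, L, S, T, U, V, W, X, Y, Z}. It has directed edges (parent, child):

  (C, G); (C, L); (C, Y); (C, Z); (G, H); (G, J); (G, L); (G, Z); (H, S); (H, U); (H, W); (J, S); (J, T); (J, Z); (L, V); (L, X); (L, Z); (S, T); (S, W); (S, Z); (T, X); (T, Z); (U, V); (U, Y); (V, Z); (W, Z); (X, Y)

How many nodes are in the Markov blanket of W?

A node's Markov blanket = Pa ∪ Ch ∪ (parents of Ch other than the node itself).
W's parents: H, S.
Ch(W) = {Z}.
For each child, the remaining parents (spouses of W):
  Z also has parents C, G, J, L, S, T, V.
MB(W) = {C, G, H, J, L, S, T, V, Z}, which has 9 nodes.

9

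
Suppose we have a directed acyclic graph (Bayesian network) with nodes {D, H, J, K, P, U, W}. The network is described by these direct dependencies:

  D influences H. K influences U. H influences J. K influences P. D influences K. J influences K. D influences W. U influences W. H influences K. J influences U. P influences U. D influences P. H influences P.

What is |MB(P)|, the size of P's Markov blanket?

5

Recall MB(v) = parents ∪ children ∪ spouses, where spouses are the other parents of v's children.
P has child U.
Pa(P) = {D, H, K}.
For each child, the remaining parents (spouses of P):
  U also has parents J, K.
MB(P) = {D, H, J, K, U}, which has 5 nodes.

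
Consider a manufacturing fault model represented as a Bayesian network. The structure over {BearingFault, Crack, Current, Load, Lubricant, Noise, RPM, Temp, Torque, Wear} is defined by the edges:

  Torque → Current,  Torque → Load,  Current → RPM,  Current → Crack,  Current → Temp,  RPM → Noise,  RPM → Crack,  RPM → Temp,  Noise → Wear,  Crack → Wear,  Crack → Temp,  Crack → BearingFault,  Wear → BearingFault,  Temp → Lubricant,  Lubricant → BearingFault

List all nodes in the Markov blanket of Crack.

Crack's parents: Current, RPM.
Crack's children: BearingFault, Temp, Wear.
For each child, the remaining parents (spouses of Crack):
  parents(Wear) \ {Crack} = {Noise}.
  parents(Temp) \ {Crack} = {Current, RPM}.
  BearingFault's other parents are Lubricant, Wear.
So the Markov blanket of Crack is {BearingFault, Current, Lubricant, Noise, RPM, Temp, Wear}.

{BearingFault, Current, Lubricant, Noise, RPM, Temp, Wear}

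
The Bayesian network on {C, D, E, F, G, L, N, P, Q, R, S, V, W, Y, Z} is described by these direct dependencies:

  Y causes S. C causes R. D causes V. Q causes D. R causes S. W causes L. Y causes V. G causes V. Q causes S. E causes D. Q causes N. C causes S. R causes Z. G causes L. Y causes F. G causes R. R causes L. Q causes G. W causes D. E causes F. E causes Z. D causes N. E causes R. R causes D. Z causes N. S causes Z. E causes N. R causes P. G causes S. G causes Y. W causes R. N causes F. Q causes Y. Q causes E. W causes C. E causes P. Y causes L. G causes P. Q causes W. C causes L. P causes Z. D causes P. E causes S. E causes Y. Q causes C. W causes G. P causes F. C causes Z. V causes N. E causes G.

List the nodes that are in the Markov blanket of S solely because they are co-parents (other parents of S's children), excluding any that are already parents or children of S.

Children of S: Z.
  Z: C, E, P, R
Excluding nodes already adjacent to S (C, E, G, Q, R, Y, Z), the co-parent-only contribution is {P}.

{P}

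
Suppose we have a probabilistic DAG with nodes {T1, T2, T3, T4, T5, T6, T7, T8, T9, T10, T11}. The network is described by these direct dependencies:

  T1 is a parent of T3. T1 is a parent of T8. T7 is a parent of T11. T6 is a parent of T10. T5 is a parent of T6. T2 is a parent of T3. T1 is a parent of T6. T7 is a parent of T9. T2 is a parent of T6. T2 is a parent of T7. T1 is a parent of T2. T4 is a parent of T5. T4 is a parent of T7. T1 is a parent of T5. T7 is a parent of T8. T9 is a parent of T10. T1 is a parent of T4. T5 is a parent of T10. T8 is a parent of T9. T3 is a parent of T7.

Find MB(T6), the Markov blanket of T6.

A node's Markov blanket = Pa ∪ Ch ∪ (parents of Ch other than the node itself).
T6's parents: T1, T2, T5.
T6's children: T10.
For each child, the remaining parents (spouses of T6):
  T10 also has parents T5, T9.
MB(T6) = {T1, T2, T5, T9, T10}.

{T1, T2, T5, T9, T10}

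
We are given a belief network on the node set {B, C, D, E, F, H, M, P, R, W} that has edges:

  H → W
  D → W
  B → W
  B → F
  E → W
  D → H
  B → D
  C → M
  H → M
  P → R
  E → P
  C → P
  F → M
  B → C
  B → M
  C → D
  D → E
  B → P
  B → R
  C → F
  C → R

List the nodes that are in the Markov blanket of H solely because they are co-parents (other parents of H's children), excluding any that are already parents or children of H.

Children of H: M, W.
  M also has parents B, C, F.
  W also has parents B, D, E.
Excluding nodes already adjacent to H (D, M, W), the co-parent-only contribution is {B, C, E, F}.

{B, C, E, F}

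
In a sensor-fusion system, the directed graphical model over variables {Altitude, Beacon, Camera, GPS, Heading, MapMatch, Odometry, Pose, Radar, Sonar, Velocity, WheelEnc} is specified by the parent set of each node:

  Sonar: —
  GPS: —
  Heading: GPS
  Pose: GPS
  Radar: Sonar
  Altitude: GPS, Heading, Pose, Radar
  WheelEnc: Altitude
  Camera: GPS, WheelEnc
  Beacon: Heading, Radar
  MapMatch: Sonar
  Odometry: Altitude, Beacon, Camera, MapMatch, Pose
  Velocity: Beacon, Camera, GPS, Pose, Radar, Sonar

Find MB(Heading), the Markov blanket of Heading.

{Altitude, Beacon, GPS, Pose, Radar}

Heading has parent GPS.
Heading has children Altitude, Beacon.
Parents of each child, excluding Heading:
  parents(Altitude) \ {Heading} = {GPS, Pose, Radar}.
  Beacon's other parent is Radar.
Union: {GPS} ∪ {Altitude, Beacon} ∪ {GPS, Pose, Radar} = {Altitude, Beacon, GPS, Pose, Radar}.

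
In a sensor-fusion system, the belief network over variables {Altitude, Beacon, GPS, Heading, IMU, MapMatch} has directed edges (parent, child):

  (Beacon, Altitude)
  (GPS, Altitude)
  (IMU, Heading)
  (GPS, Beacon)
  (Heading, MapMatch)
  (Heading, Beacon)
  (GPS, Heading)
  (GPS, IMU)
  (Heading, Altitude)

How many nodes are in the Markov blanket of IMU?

The Markov blanket of a node is its parents, its children, and the other parents of its children.
Pa(IMU) = {GPS}.
Children of IMU: Heading.
For each child, the remaining parents (spouses of IMU):
  parents(Heading) \ {IMU} = {GPS}.
MB(IMU) = {GPS, Heading}, which has 2 nodes.

2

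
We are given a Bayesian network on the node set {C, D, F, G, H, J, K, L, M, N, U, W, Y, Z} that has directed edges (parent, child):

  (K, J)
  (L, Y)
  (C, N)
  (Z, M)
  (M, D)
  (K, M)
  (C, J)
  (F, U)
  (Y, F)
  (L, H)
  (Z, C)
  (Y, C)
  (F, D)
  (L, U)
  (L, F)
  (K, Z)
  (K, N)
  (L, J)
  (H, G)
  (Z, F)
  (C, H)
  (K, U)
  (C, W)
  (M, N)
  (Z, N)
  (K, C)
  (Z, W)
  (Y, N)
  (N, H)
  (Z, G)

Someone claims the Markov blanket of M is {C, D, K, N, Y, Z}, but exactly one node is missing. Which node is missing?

F

A node's Markov blanket = Pa ∪ Ch ∪ (parents of Ch other than the node itself).
M's children: D, N.
Pa(M) = {K, Z}.
For each child, the remaining parents (spouses of M):
  N's other parents are C, K, Y, Z.
  D also has parent F.
MB(M) = {C, D, F, K, N, Y, Z}.
Comparing with the claimed set, F is missing.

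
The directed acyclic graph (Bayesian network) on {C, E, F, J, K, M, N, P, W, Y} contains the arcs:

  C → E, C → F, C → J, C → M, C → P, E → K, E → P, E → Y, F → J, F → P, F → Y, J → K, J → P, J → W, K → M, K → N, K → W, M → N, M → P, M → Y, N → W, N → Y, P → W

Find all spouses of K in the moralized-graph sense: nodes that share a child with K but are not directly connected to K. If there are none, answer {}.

{C, P}

Children of K: M, N, W.
  M also has parent C.
  parents(N) \ {K} = {M}.
  W also has parents J, N, P.
Excluding nodes already adjacent to K (E, J, M, N, W), the co-parent-only contribution is {C, P}.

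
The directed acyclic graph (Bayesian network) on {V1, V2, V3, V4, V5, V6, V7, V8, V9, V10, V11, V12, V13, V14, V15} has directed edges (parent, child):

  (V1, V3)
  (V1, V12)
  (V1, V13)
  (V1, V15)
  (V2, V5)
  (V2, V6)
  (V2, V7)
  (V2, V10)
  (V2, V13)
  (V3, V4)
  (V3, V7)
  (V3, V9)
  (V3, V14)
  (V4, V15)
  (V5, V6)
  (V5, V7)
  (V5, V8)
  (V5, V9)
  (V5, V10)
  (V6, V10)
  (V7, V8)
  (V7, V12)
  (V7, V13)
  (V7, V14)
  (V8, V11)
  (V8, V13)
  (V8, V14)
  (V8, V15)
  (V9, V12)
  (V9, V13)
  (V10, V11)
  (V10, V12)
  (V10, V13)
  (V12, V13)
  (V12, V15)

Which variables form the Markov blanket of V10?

Parents of V10: V2, V5, V6.
Children of V10: V11, V12, V13.
Other parents of V10's children:
  V11 also has parent V8.
  V12's other parents are V1, V7, V9.
  parents(V13) \ {V10} = {V1, V2, V7, V8, V9, V12}.
Union: {V2, V5, V6} ∪ {V11, V12, V13} ∪ {V1, V2, V7, V8, V9, V12} = {V1, V2, V5, V6, V7, V8, V9, V11, V12, V13}.

{V1, V2, V5, V6, V7, V8, V9, V11, V12, V13}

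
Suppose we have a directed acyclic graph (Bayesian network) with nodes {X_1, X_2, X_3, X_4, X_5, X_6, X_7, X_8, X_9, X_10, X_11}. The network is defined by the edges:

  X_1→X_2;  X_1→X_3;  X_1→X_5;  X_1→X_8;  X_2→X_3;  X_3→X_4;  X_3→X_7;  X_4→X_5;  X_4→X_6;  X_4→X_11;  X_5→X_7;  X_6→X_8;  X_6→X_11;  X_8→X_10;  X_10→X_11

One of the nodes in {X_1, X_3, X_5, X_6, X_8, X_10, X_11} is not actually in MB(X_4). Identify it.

X_8

A node's Markov blanket = Pa ∪ Ch ∪ (parents of Ch other than the node itself).
X_4's parents: X_3.
X_4 has children X_5, X_6, X_11.
Co-parents of X_4 (other parents of its children):
  X_5 also has parent X_1.
  X_6: no additional parents.
  parents(X_11) \ {X_4} = {X_6, X_10}.
MB(X_4) = {X_1, X_3, X_5, X_6, X_10, X_11}.
X_8 is neither a parent, child, nor co-parent of X_4, so it does not belong.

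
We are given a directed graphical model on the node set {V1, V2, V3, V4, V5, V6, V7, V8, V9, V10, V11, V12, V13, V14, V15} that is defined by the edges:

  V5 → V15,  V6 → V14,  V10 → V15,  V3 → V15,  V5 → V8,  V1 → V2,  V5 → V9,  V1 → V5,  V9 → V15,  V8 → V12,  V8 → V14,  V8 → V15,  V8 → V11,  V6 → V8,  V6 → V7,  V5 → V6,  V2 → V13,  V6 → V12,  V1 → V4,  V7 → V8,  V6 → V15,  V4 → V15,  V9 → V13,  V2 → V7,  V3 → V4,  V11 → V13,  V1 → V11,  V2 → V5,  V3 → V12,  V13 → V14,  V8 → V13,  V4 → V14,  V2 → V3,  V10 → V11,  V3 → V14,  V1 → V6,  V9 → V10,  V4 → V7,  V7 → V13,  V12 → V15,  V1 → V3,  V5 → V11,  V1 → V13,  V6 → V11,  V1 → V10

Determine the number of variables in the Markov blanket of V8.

14

Recall MB(v) = parents ∪ children ∪ spouses, where spouses are the other parents of v's children.
V8's parents: V5, V6, V7.
Ch(V8) = {V11, V12, V13, V14, V15}.
Other parents of V8's children:
  V11: V1, V5, V6, V10
  V12: V3, V6
  V13: V1, V2, V7, V9, V11
  V14: V3, V4, V6, V13
  V15: V3, V4, V5, V6, V9, V10, V12
MB(V8) = {V1, V2, V3, V4, V5, V6, V7, V9, V10, V11, V12, V13, V14, V15}, which has 14 nodes.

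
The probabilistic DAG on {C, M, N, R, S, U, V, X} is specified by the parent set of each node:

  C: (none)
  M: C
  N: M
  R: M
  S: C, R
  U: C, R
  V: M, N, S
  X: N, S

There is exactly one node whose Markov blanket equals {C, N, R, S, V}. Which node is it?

The target node must have every member of {C, N, R, S, V} as a parent, child, or co-parent, and no others.
Parents of M: C; children: N, R, V; co-parents: N, S.
These exactly cover the given set, so the node is M.

M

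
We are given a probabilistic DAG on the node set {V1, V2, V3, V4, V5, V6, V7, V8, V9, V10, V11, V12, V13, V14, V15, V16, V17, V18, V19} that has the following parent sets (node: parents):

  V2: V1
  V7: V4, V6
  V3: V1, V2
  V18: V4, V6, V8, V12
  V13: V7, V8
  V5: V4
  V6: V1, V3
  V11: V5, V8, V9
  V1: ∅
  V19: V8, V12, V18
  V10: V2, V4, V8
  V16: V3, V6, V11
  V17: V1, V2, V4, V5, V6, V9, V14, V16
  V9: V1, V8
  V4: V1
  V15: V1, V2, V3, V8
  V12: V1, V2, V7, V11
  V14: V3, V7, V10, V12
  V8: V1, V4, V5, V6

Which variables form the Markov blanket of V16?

Children of V16: V17.
V16 has parents V3, V6, V11.
Co-parents of V16 (other parents of its children):
  V17 also has parents V1, V2, V4, V5, V6, V9, V14.
So the Markov blanket of V16 is {V1, V2, V3, V4, V5, V6, V9, V11, V14, V17}.

{V1, V2, V3, V4, V5, V6, V9, V11, V14, V17}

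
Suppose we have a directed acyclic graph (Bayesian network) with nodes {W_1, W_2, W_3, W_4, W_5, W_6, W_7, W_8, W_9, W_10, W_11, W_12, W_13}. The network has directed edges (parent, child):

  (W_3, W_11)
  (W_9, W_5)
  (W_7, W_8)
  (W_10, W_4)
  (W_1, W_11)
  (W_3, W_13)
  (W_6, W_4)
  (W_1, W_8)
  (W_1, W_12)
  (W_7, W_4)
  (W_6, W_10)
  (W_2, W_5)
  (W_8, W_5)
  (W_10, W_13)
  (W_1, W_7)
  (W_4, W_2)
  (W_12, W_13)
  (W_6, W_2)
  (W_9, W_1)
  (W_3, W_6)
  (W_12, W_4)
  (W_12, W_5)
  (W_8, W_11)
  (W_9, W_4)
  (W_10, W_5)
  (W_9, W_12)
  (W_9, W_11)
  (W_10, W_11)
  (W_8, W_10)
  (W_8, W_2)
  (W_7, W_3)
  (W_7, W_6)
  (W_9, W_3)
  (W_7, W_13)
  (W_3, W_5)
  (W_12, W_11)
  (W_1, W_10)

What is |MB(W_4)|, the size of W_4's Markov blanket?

W_4's parents: W_6, W_7, W_9, W_10, W_12.
Children of W_4: W_2.
Other parents of W_4's children:
  W_2 also has parents W_6, W_8.
MB(W_4) = {W_2, W_6, W_7, W_8, W_9, W_10, W_12}, which has 7 nodes.

7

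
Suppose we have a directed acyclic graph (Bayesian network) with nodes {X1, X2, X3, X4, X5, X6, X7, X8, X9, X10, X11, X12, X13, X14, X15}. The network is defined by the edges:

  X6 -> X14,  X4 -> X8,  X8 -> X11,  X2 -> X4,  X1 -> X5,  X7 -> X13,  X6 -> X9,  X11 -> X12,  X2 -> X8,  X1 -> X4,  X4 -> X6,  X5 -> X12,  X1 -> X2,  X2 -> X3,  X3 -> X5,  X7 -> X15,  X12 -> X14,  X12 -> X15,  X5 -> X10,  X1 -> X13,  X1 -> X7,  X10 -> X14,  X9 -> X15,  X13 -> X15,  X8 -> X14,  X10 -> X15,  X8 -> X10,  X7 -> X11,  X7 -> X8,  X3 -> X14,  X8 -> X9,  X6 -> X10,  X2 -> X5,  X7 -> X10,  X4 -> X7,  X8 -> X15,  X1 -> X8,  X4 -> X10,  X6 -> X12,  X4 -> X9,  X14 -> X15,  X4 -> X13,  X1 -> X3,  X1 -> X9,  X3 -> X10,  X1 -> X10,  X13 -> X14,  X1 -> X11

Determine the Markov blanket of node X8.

By definition, MB(X8) is built from X8's parents, X8's children, and the co-parents of X8.
X8 has parents X1, X2, X4, X7.
X8 has children X9, X10, X11, X14, X15.
Other parents of X8's children:
  X9: X1, X4, X6
  X10: X1, X3, X4, X5, X6, X7
  X11: X1, X7
  X14: X3, X6, X10, X12, X13
  X15: X7, X9, X10, X12, X13, X14
MB(X8) = {X1, X2, X3, X4, X5, X6, X7, X9, X10, X11, X12, X13, X14, X15}.

{X1, X2, X3, X4, X5, X6, X7, X9, X10, X11, X12, X13, X14, X15}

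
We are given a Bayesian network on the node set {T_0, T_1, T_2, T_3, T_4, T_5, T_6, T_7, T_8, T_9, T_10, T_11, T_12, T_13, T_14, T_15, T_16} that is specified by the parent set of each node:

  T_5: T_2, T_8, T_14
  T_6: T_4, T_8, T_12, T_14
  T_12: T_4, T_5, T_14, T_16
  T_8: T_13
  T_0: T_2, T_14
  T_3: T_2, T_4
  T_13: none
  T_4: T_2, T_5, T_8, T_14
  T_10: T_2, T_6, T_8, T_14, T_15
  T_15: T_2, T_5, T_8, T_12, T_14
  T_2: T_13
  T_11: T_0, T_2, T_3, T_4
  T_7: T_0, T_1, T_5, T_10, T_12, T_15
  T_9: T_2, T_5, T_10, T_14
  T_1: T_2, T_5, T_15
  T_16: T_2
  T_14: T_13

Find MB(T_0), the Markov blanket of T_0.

{T_1, T_2, T_3, T_4, T_5, T_7, T_10, T_11, T_12, T_14, T_15}

Parents of T_0: T_2, T_14.
Ch(T_0) = {T_7, T_11}.
Other parents of T_0's children:
  T_11: T_2, T_3, T_4
  T_7: T_1, T_5, T_10, T_12, T_15
So the Markov blanket of T_0 is {T_1, T_2, T_3, T_4, T_5, T_7, T_10, T_11, T_12, T_14, T_15}.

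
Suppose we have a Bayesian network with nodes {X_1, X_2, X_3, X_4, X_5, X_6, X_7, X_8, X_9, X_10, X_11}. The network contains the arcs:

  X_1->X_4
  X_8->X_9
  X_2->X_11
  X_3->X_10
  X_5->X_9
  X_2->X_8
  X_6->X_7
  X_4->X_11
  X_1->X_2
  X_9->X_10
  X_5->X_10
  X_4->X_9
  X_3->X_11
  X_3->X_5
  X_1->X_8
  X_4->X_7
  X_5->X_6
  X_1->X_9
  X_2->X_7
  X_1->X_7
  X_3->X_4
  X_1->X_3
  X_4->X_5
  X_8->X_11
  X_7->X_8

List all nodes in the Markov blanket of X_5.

{X_1, X_3, X_4, X_6, X_8, X_9, X_10}

The Markov blanket of a node is its parents, its children, and the other parents of its children.
X_5 has parents X_3, X_4.
Children of X_5: X_6, X_9, X_10.
Other parents of X_5's children:
  X_6 has no other parent.
  parents(X_9) \ {X_5} = {X_1, X_4, X_8}.
  X_10 also has parents X_3, X_9.
MB(X_5) = {X_1, X_3, X_4, X_6, X_8, X_9, X_10}.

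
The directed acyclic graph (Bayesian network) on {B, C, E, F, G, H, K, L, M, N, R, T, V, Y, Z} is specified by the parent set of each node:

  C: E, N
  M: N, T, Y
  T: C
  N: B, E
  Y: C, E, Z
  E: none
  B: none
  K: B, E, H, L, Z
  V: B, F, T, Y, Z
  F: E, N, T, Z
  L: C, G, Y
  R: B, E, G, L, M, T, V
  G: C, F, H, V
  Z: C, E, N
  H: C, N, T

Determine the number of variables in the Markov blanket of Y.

Y has parents C, E, Z.
Ch(Y) = {L, M, V}.
Other parents of Y's children:
  V also has parents B, F, T, Z.
  parents(M) \ {Y} = {N, T}.
  parents(L) \ {Y} = {C, G}.
MB(Y) = {B, C, E, F, G, L, M, N, T, V, Z}, which has 11 nodes.

11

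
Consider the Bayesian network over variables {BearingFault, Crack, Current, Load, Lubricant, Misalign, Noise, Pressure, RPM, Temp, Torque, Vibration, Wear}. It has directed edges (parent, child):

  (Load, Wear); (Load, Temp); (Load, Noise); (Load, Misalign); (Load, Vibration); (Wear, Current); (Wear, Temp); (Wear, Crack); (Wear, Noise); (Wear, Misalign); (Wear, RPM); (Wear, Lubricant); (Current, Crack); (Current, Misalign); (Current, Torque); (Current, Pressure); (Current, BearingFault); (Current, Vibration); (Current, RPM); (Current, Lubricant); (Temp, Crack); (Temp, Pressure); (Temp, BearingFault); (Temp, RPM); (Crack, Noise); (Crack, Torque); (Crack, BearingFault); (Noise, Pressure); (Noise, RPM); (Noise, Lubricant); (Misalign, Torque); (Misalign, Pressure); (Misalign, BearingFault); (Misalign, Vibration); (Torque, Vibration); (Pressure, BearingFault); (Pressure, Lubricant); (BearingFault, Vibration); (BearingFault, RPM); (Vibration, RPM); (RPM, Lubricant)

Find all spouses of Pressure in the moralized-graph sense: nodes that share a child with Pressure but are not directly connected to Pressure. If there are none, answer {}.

Children of Pressure: BearingFault, Lubricant.
  BearingFault also has parents Crack, Current, Misalign, Temp.
  parents(Lubricant) \ {Pressure} = {Current, Noise, RPM, Wear}.
Excluding nodes already adjacent to Pressure (BearingFault, Current, Lubricant, Misalign, Noise, Temp), the co-parent-only contribution is {Crack, RPM, Wear}.

{Crack, RPM, Wear}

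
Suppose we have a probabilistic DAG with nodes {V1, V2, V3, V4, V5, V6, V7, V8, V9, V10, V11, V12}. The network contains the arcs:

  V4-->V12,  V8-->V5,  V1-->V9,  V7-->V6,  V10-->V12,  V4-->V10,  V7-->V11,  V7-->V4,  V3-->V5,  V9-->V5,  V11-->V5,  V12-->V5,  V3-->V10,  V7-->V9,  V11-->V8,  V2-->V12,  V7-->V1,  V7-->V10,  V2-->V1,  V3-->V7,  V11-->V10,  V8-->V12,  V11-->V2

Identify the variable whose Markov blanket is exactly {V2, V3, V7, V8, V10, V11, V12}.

The target node must have every member of {V2, V3, V7, V8, V10, V11, V12} as a parent, child, or co-parent, and no others.
Parents of V4: V7; children: V10, V12; co-parents: V2, V3, V7, V8, V10, V11.
These exactly cover the given set, so the node is V4.

V4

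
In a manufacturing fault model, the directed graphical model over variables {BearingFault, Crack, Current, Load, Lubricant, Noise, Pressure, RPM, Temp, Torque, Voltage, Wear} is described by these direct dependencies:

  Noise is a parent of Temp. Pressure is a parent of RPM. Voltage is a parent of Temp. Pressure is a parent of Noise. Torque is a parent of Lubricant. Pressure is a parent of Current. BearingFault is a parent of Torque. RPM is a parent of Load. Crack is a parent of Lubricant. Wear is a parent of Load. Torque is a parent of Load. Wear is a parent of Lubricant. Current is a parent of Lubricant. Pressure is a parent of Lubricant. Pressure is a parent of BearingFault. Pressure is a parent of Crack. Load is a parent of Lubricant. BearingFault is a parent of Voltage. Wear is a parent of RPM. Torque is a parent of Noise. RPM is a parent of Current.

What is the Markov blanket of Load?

{Crack, Current, Lubricant, Pressure, RPM, Torque, Wear}

Pa(Load) = {RPM, Torque, Wear}.
Ch(Load) = {Lubricant}.
Parents of each child, excluding Load:
  parents(Lubricant) \ {Load} = {Crack, Current, Pressure, Torque, Wear}.
Union: {RPM, Torque, Wear} ∪ {Lubricant} ∪ {Crack, Current, Pressure, Torque, Wear} = {Crack, Current, Lubricant, Pressure, RPM, Torque, Wear}.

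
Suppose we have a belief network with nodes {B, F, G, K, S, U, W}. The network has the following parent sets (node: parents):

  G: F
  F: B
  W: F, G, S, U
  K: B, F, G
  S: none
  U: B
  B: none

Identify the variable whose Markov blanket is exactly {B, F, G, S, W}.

U

The target node must have every member of {B, F, G, S, W} as a parent, child, or co-parent, and no others.
Parents of U: B; children: W; co-parents: F, G, S.
These exactly cover the given set, so the node is U.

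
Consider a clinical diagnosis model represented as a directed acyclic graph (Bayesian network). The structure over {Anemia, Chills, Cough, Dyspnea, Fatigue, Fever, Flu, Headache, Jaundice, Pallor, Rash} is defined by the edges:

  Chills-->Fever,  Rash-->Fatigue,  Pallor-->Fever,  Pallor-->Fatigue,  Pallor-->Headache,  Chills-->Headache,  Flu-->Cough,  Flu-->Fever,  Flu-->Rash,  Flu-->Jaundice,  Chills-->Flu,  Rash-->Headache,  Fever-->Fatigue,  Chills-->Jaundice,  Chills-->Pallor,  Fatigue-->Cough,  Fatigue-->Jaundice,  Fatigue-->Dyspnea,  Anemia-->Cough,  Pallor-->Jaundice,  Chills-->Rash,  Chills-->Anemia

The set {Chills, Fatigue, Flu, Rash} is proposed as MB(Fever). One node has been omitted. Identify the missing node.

By definition, MB(Fever) is built from Fever's parents, Fever's children, and the co-parents of Fever.
Pa(Fever) = {Chills, Flu, Pallor}.
Fever's children: Fatigue.
For each child, the remaining parents (spouses of Fever):
  Fatigue: Pallor, Rash
MB(Fever) = {Chills, Fatigue, Flu, Pallor, Rash}.
Comparing with the claimed set, Pallor is missing.

Pallor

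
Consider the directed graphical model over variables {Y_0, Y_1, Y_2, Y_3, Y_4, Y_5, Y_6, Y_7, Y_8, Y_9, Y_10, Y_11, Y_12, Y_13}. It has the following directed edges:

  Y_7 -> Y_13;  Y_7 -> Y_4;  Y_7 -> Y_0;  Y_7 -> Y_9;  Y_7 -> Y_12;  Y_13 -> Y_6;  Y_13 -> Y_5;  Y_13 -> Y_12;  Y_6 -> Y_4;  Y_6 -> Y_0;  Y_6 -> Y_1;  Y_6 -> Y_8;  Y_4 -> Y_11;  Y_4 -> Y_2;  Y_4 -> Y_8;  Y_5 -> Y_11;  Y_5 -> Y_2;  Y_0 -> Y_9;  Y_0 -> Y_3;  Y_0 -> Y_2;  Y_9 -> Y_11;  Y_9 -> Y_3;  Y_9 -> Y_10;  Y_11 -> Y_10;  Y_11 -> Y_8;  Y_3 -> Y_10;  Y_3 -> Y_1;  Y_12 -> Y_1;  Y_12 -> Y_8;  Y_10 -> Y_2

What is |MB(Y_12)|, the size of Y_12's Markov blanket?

8

Pa(Y_12) = {Y_7, Y_13}.
Y_12 has children Y_1, Y_8.
Other parents of Y_12's children:
  Y_1 also has parents Y_3, Y_6.
  Y_8 also has parents Y_4, Y_6, Y_11.
MB(Y_12) = {Y_1, Y_3, Y_4, Y_6, Y_7, Y_8, Y_11, Y_13}, which has 8 nodes.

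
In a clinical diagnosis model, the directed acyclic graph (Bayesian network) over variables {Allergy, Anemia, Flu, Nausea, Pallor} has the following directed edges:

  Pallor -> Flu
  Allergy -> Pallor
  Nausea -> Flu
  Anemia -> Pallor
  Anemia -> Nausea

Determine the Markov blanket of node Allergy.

Recall MB(v) = parents ∪ children ∪ spouses, where spouses are the other parents of v's children.
Ch(Allergy) = {Pallor}.
Pa(Allergy) = {}.
For each child, the remaining parents (spouses of Allergy):
  Pallor's other parent is Anemia.
Union: {} ∪ {Pallor} ∪ {Anemia} = {Anemia, Pallor}.

{Anemia, Pallor}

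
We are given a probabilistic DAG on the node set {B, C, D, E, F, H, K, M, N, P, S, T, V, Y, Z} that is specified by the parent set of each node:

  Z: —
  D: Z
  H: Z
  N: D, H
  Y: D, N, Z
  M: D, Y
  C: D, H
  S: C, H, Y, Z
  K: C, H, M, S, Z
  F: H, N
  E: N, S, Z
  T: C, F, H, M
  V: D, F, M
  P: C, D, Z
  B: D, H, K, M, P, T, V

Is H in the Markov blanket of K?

H is a parent of K.
So H ∈ MB(K).

Yes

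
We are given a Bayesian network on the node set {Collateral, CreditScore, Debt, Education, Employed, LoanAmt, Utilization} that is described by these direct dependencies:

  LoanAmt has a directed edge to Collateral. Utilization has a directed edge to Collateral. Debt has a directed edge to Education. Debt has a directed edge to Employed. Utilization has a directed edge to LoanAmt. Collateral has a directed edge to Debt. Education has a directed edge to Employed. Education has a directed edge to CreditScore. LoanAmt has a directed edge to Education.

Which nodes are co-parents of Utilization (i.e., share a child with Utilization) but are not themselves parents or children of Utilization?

{}

Children of Utilization: Collateral, LoanAmt.
  LoanAmt: —
  Collateral: LoanAmt
Excluding nodes already adjacent to Utilization (Collateral, LoanAmt), the co-parent-only contribution is {}.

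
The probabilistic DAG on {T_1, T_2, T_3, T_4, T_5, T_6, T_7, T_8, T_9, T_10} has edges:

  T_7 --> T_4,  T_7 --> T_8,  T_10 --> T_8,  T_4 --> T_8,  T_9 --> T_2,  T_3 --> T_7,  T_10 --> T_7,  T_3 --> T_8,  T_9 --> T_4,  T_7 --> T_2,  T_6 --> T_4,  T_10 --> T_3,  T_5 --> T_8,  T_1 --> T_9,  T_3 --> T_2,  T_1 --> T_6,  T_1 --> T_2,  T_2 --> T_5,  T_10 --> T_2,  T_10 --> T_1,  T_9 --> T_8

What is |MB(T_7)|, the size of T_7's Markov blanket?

9

T_7's children: T_2, T_4, T_8.
T_7's parents: T_3, T_10.
For each child, the remaining parents (spouses of T_7):
  T_2's other parents are T_1, T_3, T_9, T_10.
  T_4 also has parents T_6, T_9.
  parents(T_8) \ {T_7} = {T_3, T_4, T_5, T_9, T_10}.
MB(T_7) = {T_1, T_2, T_3, T_4, T_5, T_6, T_8, T_9, T_10}, which has 9 nodes.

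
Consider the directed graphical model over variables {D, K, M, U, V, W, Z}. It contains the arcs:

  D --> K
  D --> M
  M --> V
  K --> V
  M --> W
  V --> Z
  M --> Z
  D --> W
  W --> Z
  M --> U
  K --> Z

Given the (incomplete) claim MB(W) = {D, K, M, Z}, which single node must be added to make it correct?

V

A node's Markov blanket = Pa ∪ Ch ∪ (parents of Ch other than the node itself).
W's parents: D, M.
W has child Z.
Co-parents of W (other parents of its children):
  Z's other parents are K, M, V.
MB(W) = {D, K, M, V, Z}.
Comparing with the claimed set, V is missing.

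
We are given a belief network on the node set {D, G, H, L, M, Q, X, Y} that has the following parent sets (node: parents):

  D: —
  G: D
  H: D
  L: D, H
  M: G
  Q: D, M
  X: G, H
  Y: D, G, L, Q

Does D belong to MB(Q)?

Yes

D is a parent of Q.
So D ∈ MB(Q).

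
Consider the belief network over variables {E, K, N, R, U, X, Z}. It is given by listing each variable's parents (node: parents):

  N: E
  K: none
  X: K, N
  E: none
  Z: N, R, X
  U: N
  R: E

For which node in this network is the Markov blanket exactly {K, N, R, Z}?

The target node must have every member of {K, N, R, Z} as a parent, child, or co-parent, and no others.
Parents of X: K, N; children: Z; co-parents: N, R.
These exactly cover the given set, so the node is X.

X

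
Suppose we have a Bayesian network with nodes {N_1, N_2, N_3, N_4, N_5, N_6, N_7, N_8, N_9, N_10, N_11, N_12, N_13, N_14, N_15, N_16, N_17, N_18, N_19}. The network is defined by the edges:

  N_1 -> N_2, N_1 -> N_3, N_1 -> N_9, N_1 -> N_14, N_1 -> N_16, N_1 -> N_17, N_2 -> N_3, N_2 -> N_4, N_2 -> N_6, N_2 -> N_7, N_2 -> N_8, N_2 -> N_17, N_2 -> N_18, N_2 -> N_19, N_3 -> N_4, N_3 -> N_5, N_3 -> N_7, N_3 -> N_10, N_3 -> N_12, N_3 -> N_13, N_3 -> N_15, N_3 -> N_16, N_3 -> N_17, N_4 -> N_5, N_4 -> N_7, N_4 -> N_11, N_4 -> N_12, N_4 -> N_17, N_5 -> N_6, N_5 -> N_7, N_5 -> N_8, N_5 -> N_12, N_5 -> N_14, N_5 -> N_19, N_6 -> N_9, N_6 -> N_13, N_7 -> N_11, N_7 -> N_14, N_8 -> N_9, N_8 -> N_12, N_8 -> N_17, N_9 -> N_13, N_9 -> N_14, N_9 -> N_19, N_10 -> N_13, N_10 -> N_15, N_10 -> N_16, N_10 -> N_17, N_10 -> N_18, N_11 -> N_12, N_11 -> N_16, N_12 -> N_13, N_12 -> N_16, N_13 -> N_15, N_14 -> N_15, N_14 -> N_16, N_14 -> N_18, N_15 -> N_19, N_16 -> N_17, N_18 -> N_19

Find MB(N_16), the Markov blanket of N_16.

{N_1, N_2, N_3, N_4, N_8, N_10, N_11, N_12, N_14, N_17}

Parents of N_16: N_1, N_3, N_10, N_11, N_12, N_14.
Ch(N_16) = {N_17}.
Other parents of N_16's children:
  parents(N_17) \ {N_16} = {N_1, N_2, N_3, N_4, N_8, N_10}.
MB(N_16) = {N_1, N_2, N_3, N_4, N_8, N_10, N_11, N_12, N_14, N_17}.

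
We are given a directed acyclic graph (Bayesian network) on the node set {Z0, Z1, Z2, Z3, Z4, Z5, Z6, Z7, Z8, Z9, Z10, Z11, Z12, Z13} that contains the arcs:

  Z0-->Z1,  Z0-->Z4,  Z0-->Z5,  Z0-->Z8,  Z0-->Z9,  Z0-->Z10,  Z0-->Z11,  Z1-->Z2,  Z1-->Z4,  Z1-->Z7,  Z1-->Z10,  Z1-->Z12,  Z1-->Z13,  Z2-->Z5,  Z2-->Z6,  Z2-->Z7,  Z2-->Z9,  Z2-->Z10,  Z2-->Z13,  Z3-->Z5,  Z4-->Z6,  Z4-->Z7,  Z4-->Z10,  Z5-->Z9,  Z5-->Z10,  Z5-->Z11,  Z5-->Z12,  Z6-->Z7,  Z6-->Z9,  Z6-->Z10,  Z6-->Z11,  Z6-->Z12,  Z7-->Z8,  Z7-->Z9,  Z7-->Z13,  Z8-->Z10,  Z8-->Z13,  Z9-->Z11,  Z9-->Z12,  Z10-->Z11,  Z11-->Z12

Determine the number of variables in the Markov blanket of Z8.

By definition, MB(Z8) is built from Z8's parents, Z8's children, and the co-parents of Z8.
Pa(Z8) = {Z0, Z7}.
Ch(Z8) = {Z10, Z13}.
Parents of each child, excluding Z8:
  Z10 also has parents Z0, Z1, Z2, Z4, Z5, Z6.
  Z13's other parents are Z1, Z2, Z7.
MB(Z8) = {Z0, Z1, Z2, Z4, Z5, Z6, Z7, Z10, Z13}, which has 9 nodes.

9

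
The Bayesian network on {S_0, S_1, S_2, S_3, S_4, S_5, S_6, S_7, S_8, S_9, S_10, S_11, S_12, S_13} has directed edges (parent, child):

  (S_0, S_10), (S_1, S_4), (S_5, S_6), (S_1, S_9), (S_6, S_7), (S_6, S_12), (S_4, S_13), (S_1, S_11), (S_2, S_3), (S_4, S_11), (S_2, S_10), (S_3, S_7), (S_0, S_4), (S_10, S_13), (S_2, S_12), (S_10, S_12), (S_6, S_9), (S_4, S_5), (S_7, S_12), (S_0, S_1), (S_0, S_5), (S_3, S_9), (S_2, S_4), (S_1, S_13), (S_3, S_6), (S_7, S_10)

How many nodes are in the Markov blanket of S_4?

The Markov blanket of a node is its parents, its children, and the other parents of its children.
Ch(S_4) = {S_5, S_11, S_13}.
Parents of S_4: S_0, S_1, S_2.
Other parents of S_4's children:
  S_5's other parent is S_0.
  S_11's other parent is S_1.
  parents(S_13) \ {S_4} = {S_1, S_10}.
MB(S_4) = {S_0, S_1, S_2, S_5, S_10, S_11, S_13}, which has 7 nodes.

7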